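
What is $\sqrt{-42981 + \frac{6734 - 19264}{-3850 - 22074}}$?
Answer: $\frac{i \sqrt{7221304629634}}{12962} \approx 207.32 i$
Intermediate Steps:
$\sqrt{-42981 + \frac{6734 - 19264}{-3850 - 22074}} = \sqrt{-42981 - \frac{12530}{-25924}} = \sqrt{-42981 - - \frac{6265}{12962}} = \sqrt{-42981 + \frac{6265}{12962}} = \sqrt{- \frac{557113457}{12962}} = \frac{i \sqrt{7221304629634}}{12962}$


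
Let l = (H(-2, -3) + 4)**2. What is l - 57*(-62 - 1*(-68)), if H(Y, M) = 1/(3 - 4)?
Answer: -333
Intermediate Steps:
H(Y, M) = -1 (H(Y, M) = 1/(-1) = -1)
l = 9 (l = (-1 + 4)**2 = 3**2 = 9)
l - 57*(-62 - 1*(-68)) = 9 - 57*(-62 - 1*(-68)) = 9 - 57*(-62 + 68) = 9 - 57*6 = 9 - 342 = -333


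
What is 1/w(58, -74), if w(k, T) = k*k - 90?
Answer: 1/3274 ≈ 0.00030544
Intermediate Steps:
w(k, T) = -90 + k² (w(k, T) = k² - 90 = -90 + k²)
1/w(58, -74) = 1/(-90 + 58²) = 1/(-90 + 3364) = 1/3274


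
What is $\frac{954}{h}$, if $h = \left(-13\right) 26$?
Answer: $- \frac{477}{169} \approx -2.8225$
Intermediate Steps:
$h = -338$
$\frac{954}{h} = \frac{954}{-338} = 954 \left(- \frac{1}{338}\right) = - \frac{477}{169}$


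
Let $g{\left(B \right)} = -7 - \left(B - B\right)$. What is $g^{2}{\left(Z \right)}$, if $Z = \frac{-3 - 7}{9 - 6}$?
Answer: $49$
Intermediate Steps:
$Z = - \frac{10}{3} \approx -3.3333$
$g{\left(B \right)} = -7$ ($g{\left(B \right)} = -7 - 0 = -7 + 0 = -7$)
$g^{2}{\left(Z \right)} = \left(-7\right)^{2} = 49$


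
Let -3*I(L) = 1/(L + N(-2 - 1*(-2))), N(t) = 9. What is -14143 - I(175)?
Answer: -7806935/552 ≈ -14143.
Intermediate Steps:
I(L) = -1/(3*(9 + L)) (I(L) = -1/(3*(L + 9)) = -1/(3*(9 + L)))
-14143 - I(175) = -14143 - (-1)/(27 + 3*175) = -14143 - (-1)/(27 + 525) = -14143 - (-1)/552 = -14143 - 1*(-1/552) = -14143 + 1/552 = -7806935/552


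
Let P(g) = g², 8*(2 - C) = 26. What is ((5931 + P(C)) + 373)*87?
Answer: 8777343/16 ≈ 5.4858e+5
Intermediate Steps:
C = -5/4 (C = 2 - ⅛*26 = 2 - 13/4 = -5/4 ≈ -1.2500)
((5931 + P(C)) + 373)*87 = ((5931 + (-5/4)²) + 373)*87 = ((5931 + 25/16) + 373)*87 = (94921/16 + 373)*87 = (100889/16)*87 = 8777343/16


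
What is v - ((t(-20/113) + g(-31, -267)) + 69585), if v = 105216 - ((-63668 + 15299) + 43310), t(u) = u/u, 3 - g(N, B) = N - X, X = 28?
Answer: 40627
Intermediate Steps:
g(N, B) = 31 - N (g(N, B) = 3 - (N - 1*28) = 3 - (N - 28) = 3 - (-28 + N) = 3 + (28 - N) = 31 - N)
t(u) = 1
v = 110275 (v = 105216 - (-48369 + 43310) = 105216 - 1*(-5059) = 105216 + 5059 = 110275)
v - ((t(-20/113) + g(-31, -267)) + 69585) = 110275 - ((1 + (31 - 1*(-31))) + 69585) = 110275 - ((1 + (31 + 31)) + 69585) = 110275 - ((1 + 62) + 69585) = 110275 - (63 + 69585) = 110275 - 1*69648 = 110275 - 69648 = 40627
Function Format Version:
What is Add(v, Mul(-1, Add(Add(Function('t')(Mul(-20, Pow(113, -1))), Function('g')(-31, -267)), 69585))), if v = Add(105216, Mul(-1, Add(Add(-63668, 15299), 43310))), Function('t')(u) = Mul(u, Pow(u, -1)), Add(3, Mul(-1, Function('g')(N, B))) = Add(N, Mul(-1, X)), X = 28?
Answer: 40627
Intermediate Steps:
Function('g')(N, B) = Add(31, Mul(-1, N)) (Function('g')(N, B) = Add(3, Mul(-1, Add(N, Mul(-1, 28)))) = Add(3, Mul(-1, Add(N, -28))) = Add(3, Mul(-1, Add(-28, N))) = Add(3, Add(28, Mul(-1, N))) = Add(31, Mul(-1, N)))
Function('t')(u) = 1
v = 110275 (v = Add(105216, Mul(-1, Add(-48369, 43310))) = Add(105216, Mul(-1, -5059)) = Add(105216, 5059) = 110275)
Add(v, Mul(-1, Add(Add(Function('t')(Mul(-20, Pow(113, -1))), Function('g')(-31, -267)), 69585))) = Add(110275, Mul(-1, Add(Add(1, Add(31, Mul(-1, -31))), 69585))) = Add(110275, Mul(-1, Add(Add(1, Add(31, 31)), 69585))) = Add(110275, Mul(-1, Add(Add(1, 62), 69585))) = Add(110275, Mul(-1, Add(63, 69585))) = Add(110275, Mul(-1, 69648)) = Add(110275, -69648) = 40627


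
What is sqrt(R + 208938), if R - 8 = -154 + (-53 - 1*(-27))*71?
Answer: 3*sqrt(22994) ≈ 454.91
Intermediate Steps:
R = -1992 (R = 8 + (-154 + (-53 - 1*(-27))*71) = 8 + (-154 + (-53 + 27)*71) = 8 + (-154 - 26*71) = 8 + (-154 - 1846) = 8 - 2000 = -1992)
sqrt(R + 208938) = sqrt(-1992 + 208938) = sqrt(206946) = 3*sqrt(22994)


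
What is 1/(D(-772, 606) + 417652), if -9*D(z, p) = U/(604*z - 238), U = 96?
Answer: 699789/292268275444 ≈ 2.3943e-6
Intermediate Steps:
D(z, p) = -32/(3*(-238 + 604*z)) (D(z, p) = -32/(3*(604*z - 238)) = -32/(3*(-238 + 604*z)))
1/(D(-772, 606) + 417652) = 1/(-16/(-357 + 906*(-772)) + 417652) = 1/(-16/(-357 - 699432) + 417652) = 1/(-16/(-699789) + 417652) = 1/(-16*(-1/699789) + 417652) = 1/(16/699789 + 417652) = 1/(292268275444/699789) = 699789/292268275444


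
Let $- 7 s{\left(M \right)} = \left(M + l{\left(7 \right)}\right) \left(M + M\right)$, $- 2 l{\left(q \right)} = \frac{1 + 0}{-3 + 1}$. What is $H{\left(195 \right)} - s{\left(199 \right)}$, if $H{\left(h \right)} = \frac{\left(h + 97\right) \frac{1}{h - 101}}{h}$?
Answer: $\frac{1453598539}{128310} \approx 11329.0$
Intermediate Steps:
$l{\left(q \right)} = \frac{1}{4}$ ($l{\left(q \right)} = - \frac{\left(1 + 0\right) \frac{1}{-3 + 1}}{2} = - \frac{1 \frac{1}{-2}}{2} = - \frac{1 \left(- \frac{1}{2}\right)}{2} = \left(- \frac{1}{2}\right) \left(- \frac{1}{2}\right) = \frac{1}{4}$)
$s{\left(M \right)} = - \frac{2 M \left(\frac{1}{4} + M\right)}{7}$ ($s{\left(M \right)} = - \frac{\left(M + \frac{1}{4}\right) \left(M + M\right)}{7} = - \frac{\left(\frac{1}{4} + M\right) 2 M}{7} = - \frac{2 M \left(\frac{1}{4} + M\right)}{7}$)
$H{\left(h \right)} = \frac{97 + h}{h \left(-101 + h\right)}$ ($H{\left(h \right)} = \frac{\left(97 + h\right) \frac{1}{-101 + h}}{h} = \frac{\frac{1}{-101 + h} \left(97 + h\right)}{h} = \frac{97 + h}{h \left(-101 + h\right)}$)
$H{\left(195 \right)} - s{\left(199 \right)} = \frac{97 + 195}{195 \left(-101 + 195\right)} - \left(- \frac{1}{14}\right) 199 \left(1 + 4 \cdot 199\right) = \frac{1}{195} \cdot \frac{1}{94} \cdot 292 - \left(- \frac{1}{14}\right) 199 \left(1 + 796\right) = \frac{1}{195} \cdot \frac{1}{94} \cdot 292 - \left(- \frac{1}{14}\right) 199 \cdot 797 = \frac{146}{9165} - - \frac{158603}{14} = \frac{146}{9165} + \frac{158603}{14} = \frac{1453598539}{128310}$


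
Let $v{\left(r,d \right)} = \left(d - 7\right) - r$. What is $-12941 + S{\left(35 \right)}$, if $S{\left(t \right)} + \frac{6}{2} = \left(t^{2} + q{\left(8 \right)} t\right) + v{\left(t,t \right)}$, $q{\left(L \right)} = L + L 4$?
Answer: $-10326$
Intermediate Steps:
$q{\left(L \right)} = 5 L$ ($q{\left(L \right)} = L + 4 L = 5 L$)
$v{\left(r,d \right)} = -7 + d - r$ ($v{\left(r,d \right)} = \left(-7 + d\right) - r = -7 + d - r$)
$S{\left(t \right)} = -10 + t^{2} + 40 t$ ($S{\left(t \right)} = -3 - \left(7 - t^{2} - 5 \cdot 8 t\right) = -3 - \left(7 - t^{2} - 40 t\right) = -3 + \left(-7 + t^{2} + 40 t\right) = -10 + t^{2} + 40 t$)
$-12941 + S{\left(35 \right)} = -12941 + \left(-10 + 35^{2} + 40 \cdot 35\right) = -12941 + \left(-10 + 1225 + 1400\right) = -12941 + 2615 = -10326$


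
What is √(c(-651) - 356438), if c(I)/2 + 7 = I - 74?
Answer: I*√357902 ≈ 598.25*I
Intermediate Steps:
c(I) = -162 + 2*I (c(I) = -14 + 2*(I - 74) = -14 + 2*(-74 + I) = -14 + (-148 + 2*I) = -162 + 2*I)
√(c(-651) - 356438) = √((-162 + 2*(-651)) - 356438) = √((-162 - 1302) - 356438) = √(-1464 - 356438) = √(-357902) = I*√357902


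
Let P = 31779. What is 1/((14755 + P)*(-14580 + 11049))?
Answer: -1/164311554 ≈ -6.0860e-9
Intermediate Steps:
1/((14755 + P)*(-14580 + 11049)) = 1/((14755 + 31779)*(-14580 + 11049)) = 1/(46534*(-3531)) = 1/(-164311554) = -1/164311554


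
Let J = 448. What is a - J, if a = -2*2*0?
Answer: -448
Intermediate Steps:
a = 0 (a = -4*0 = 0)
a - J = 0 - 1*448 = 0 - 448 = -448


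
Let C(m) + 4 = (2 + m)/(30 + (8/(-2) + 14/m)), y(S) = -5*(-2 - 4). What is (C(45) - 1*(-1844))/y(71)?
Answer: 436135/7104 ≈ 61.393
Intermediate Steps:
y(S) = 30 (y(S) = -5*(-6) = 30)
C(m) = -4 + (2 + m)/(26 + 14/m) (C(m) = -4 + (2 + m)/(30 + (8/(-2) + 14/m)) = -4 + (2 + m)/(30 + (8*(-½) + 14/m)) = -4 + (2 + m)/(30 + (-4 + 14/m)) = -4 + (2 + m)/(26 + 14/m))
(C(45) - 1*(-1844))/y(71) = ((-56 + 45² - 102*45)/(2*(7 + 13*45)) - 1*(-1844))/30 = ((-56 + 2025 - 4590)/(2*(7 + 585)) + 1844)*(1/30) = ((½)*(-2621)/592 + 1844)*(1/30) = ((½)*(1/592)*(-2621) + 1844)*(1/30) = (-2621/1184 + 1844)*(1/30) = (2180675/1184)*(1/30) = 436135/7104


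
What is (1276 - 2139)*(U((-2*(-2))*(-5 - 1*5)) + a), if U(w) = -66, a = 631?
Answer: -487595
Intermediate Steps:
(1276 - 2139)*(U((-2*(-2))*(-5 - 1*5)) + a) = (1276 - 2139)*(-66 + 631) = -863*565 = -487595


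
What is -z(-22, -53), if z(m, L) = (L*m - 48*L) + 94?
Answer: -3804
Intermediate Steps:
z(m, L) = 94 - 48*L + L*m (z(m, L) = (-48*L + L*m) + 94 = 94 - 48*L + L*m)
-z(-22, -53) = -(94 - 48*(-53) - 53*(-22)) = -(94 + 2544 + 1166) = -1*3804 = -3804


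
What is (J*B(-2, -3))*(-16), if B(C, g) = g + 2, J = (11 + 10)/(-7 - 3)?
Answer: -168/5 ≈ -33.600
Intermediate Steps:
J = -21/10 (J = 21/(-10) = 21*(-⅒) = -21/10 ≈ -2.1000)
B(C, g) = 2 + g
(J*B(-2, -3))*(-16) = -21*(2 - 3)/10*(-16) = -21/10*(-1)*(-16) = (21/10)*(-16) = -168/5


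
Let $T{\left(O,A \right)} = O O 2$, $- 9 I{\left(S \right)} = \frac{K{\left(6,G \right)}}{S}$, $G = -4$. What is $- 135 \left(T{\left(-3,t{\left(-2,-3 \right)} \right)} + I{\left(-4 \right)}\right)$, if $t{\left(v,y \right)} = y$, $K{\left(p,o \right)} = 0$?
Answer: $-2430$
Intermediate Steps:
$I{\left(S \right)} = 0$ ($I{\left(S \right)} = - \frac{0 \frac{1}{S}}{9} = \left(- \frac{1}{9}\right) 0 = 0$)
$T{\left(O,A \right)} = 2 O^{2}$ ($T{\left(O,A \right)} = O^{2} \cdot 2 = 2 O^{2}$)
$- 135 \left(T{\left(-3,t{\left(-2,-3 \right)} \right)} + I{\left(-4 \right)}\right) = - 135 \left(2 \left(-3\right)^{2} + 0\right) = - 135 \left(2 \cdot 9 + 0\right) = - 135 \left(18 + 0\right) = \left(-135\right) 18 = -2430$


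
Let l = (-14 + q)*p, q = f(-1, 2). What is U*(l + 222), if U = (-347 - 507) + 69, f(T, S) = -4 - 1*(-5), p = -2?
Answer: -194680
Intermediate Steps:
f(T, S) = 1 (f(T, S) = -4 + 5 = 1)
U = -785 (U = -854 + 69 = -785)
q = 1
l = 26 (l = (-14 + 1)*(-2) = -13*(-2) = 26)
U*(l + 222) = -785*(26 + 222) = -785*248 = -194680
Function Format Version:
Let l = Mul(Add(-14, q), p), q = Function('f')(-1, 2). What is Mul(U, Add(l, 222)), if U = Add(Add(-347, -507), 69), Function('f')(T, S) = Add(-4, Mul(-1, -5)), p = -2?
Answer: -194680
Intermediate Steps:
Function('f')(T, S) = 1 (Function('f')(T, S) = Add(-4, 5) = 1)
U = -785 (U = Add(-854, 69) = -785)
q = 1
l = 26 (l = Mul(Add(-14, 1), -2) = Mul(-13, -2) = 26)
Mul(U, Add(l, 222)) = Mul(-785, Add(26, 222)) = Mul(-785, 248) = -194680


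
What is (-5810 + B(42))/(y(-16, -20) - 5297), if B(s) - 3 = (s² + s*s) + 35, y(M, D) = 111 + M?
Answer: 22/51 ≈ 0.43137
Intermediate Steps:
B(s) = 38 + 2*s² (B(s) = 3 + ((s² + s*s) + 35) = 3 + ((s² + s²) + 35) = 3 + (2*s² + 35) = 3 + (35 + 2*s²) = 38 + 2*s²)
(-5810 + B(42))/(y(-16, -20) - 5297) = (-5810 + (38 + 2*42²))/((111 - 16) - 5297) = (-5810 + (38 + 2*1764))/(95 - 5297) = (-5810 + (38 + 3528))/(-5202) = (-5810 + 3566)*(-1/5202) = -2244*(-1/5202) = 22/51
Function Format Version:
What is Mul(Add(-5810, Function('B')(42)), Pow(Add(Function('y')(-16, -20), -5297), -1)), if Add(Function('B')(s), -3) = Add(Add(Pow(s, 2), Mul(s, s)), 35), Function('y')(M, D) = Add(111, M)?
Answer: Rational(22, 51) ≈ 0.43137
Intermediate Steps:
Function('B')(s) = Add(38, Mul(2, Pow(s, 2))) (Function('B')(s) = Add(3, Add(Add(Pow(s, 2), Mul(s, s)), 35)) = Add(3, Add(Add(Pow(s, 2), Pow(s, 2)), 35)) = Add(3, Add(Mul(2, Pow(s, 2)), 35)) = Add(3, Add(35, Mul(2, Pow(s, 2)))) = Add(38, Mul(2, Pow(s, 2))))
Mul(Add(-5810, Function('B')(42)), Pow(Add(Function('y')(-16, -20), -5297), -1)) = Mul(Add(-5810, Add(38, Mul(2, Pow(42, 2)))), Pow(Add(Add(111, -16), -5297), -1)) = Mul(Add(-5810, Add(38, Mul(2, 1764))), Pow(Add(95, -5297), -1)) = Mul(Add(-5810, Add(38, 3528)), Pow(-5202, -1)) = Mul(Add(-5810, 3566), Rational(-1, 5202)) = Mul(-2244, Rational(-1, 5202)) = Rational(22, 51)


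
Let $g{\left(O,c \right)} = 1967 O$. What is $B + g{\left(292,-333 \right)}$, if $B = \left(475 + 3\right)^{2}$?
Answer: $802848$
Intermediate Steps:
$B = 228484$ ($B = 478^{2} = 228484$)
$B + g{\left(292,-333 \right)} = 228484 + 1967 \cdot 292 = 228484 + 574364 = 802848$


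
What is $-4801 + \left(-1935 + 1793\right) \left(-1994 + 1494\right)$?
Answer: $66199$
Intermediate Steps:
$-4801 + \left(-1935 + 1793\right) \left(-1994 + 1494\right) = -4801 - -71000 = -4801 + 71000 = 66199$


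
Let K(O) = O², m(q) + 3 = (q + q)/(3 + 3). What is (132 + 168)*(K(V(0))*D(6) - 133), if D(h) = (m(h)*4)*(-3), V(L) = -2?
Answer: -25500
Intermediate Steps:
m(q) = -3 + q/3 (m(q) = -3 + (q + q)/(3 + 3) = -3 + (2*q)/6 = -3 + (2*q)*(⅙) = -3 + q/3)
D(h) = 36 - 4*h (D(h) = ((-3 + h/3)*4)*(-3) = (-12 + 4*h/3)*(-3) = 36 - 4*h)
(132 + 168)*(K(V(0))*D(6) - 133) = (132 + 168)*((-2)²*(36 - 4*6) - 133) = 300*(4*(36 - 24) - 133) = 300*(4*12 - 133) = 300*(48 - 133) = 300*(-85) = -25500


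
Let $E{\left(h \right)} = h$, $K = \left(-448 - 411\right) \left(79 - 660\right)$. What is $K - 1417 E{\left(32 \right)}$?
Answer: $453735$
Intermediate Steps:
$K = 499079$ ($K = \left(-859\right) \left(-581\right) = 499079$)
$K - 1417 E{\left(32 \right)} = 499079 - 45344 = 453735$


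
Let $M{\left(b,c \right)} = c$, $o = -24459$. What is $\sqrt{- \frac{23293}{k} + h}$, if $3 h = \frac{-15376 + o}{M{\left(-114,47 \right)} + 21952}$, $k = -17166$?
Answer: $\frac{\sqrt{11936904385075562}}{125878278} \approx 0.86795$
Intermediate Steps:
$h = - \frac{39835}{65997}$ ($h = \frac{\left(-15376 - 24459\right) \frac{1}{47 + 21952}}{3} = \frac{\left(-39835\right) \frac{1}{21999}}{3} = \frac{1}{3} \left(- \frac{39835}{21999}\right) = - \frac{39835}{65997} \approx -0.60359$)
$\sqrt{- \frac{23293}{k} + h} = \sqrt{- \frac{23293}{-17166} - \frac{39835}{65997}} = \sqrt{\left(-23293\right) \left(- \frac{1}{17166}\right) - \frac{39835}{65997}} = \sqrt{\frac{23293}{17166} - \frac{39835}{65997}} = \sqrt{\frac{284486837}{377634834}} = \frac{\sqrt{11936904385075562}}{125878278}$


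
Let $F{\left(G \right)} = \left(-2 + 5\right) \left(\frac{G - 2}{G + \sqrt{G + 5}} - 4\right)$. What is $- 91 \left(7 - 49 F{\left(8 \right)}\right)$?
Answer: $- \frac{706433}{17} - \frac{26754 \sqrt{13}}{17} \approx -47229.0$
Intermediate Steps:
$F{\left(G \right)} = -12 + \frac{3 \left(-2 + G\right)}{G + \sqrt{5 + G}}$ ($F{\left(G \right)} = 3 \left(\frac{-2 + G}{G + \sqrt{5 + G}} - 4\right) = 3 \left(-4 + \frac{-2 + G}{G + \sqrt{5 + G}}\right) = -12 + \frac{3 \left(-2 + G\right)}{G + \sqrt{5 + G}}$)
$- 91 \left(7 - 49 F{\left(8 \right)}\right) = - 91 \left(7 - 49 \frac{3 \left(-2 - 4 \sqrt{5 + 8} - 24\right)}{8 + \sqrt{5 + 8}}\right) = - 91 \left(7 - 49 \frac{3 \left(-2 - 4 \sqrt{13} - 24\right)}{8 + \sqrt{13}}\right) = - 91 \left(7 - 49 \frac{3 \left(-26 - 4 \sqrt{13}\right)}{8 + \sqrt{13}}\right) = - 91 \left(7 - \frac{147 \left(-26 - 4 \sqrt{13}\right)}{8 + \sqrt{13}}\right) = -637 + \frac{13377 \left(-26 - 4 \sqrt{13}\right)}{8 + \sqrt{13}}$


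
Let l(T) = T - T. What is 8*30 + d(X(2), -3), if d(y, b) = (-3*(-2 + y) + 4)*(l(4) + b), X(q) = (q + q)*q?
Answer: 282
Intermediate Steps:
X(q) = 2*q² (X(q) = (2*q)*q = 2*q²)
l(T) = 0
d(y, b) = b*(10 - 3*y) (d(y, b) = (-3*(-2 + y) + 4)*(0 + b) = ((6 - 3*y) + 4)*b = (10 - 3*y)*b = b*(10 - 3*y))
8*30 + d(X(2), -3) = 8*30 - 3*(10 - 6*2²) = 240 - 3*(10 - 6*4) = 240 - 3*(10 - 3*8) = 240 - 3*(10 - 24) = 240 - 3*(-14) = 240 + 42 = 282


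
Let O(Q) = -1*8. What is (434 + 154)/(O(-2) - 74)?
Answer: -294/41 ≈ -7.1707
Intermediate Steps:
O(Q) = -8
(434 + 154)/(O(-2) - 74) = (434 + 154)/(-8 - 74) = 588/(-82) = 588*(-1/82) = -294/41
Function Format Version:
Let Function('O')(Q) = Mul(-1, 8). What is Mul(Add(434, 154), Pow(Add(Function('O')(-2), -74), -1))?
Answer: Rational(-294, 41) ≈ -7.1707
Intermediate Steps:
Function('O')(Q) = -8
Mul(Add(434, 154), Pow(Add(Function('O')(-2), -74), -1)) = Mul(Add(434, 154), Pow(Add(-8, -74), -1)) = Mul(588, Pow(-82, -1)) = Mul(588, Rational(-1, 82)) = Rational(-294, 41)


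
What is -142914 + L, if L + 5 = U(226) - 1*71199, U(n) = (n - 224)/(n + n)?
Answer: -48390667/226 ≈ -2.1412e+5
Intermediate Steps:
U(n) = (-224 + n)/(2*n) (U(n) = (-224 + n)/((2*n)) = (-224 + n)*(1/(2*n)) = (-224 + n)/(2*n))
L = -16092103/226 (L = -5 + ((1/2)*(-224 + 226)/226 - 1*71199) = -5 + ((1/2)*(1/226)*2 - 71199) = -5 + (1/226 - 71199) = -5 - 16090973/226 = -16092103/226 ≈ -71204.)
-142914 + L = -142914 - 16092103/226 = -48390667/226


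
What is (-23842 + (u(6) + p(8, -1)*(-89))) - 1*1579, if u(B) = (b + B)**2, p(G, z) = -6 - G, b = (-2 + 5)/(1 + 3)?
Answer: -386071/16 ≈ -24129.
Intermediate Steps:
b = 3/4 ≈ 0.75000
u(B) = (3/4 + B)**2
(-23842 + (u(6) + p(8, -1)*(-89))) - 1*1579 = (-23842 + ((3 + 4*6)**2/16 + (-6 - 1*8)*(-89))) - 1*1579 = (-23842 + ((3 + 24)**2/16 + (-6 - 8)*(-89))) - 1579 = (-23842 + ((1/16)*27**2 - 14*(-89))) - 1579 = (-23842 + ((1/16)*729 + 1246)) - 1579 = (-23842 + (729/16 + 1246)) - 1579 = (-23842 + 20665/16) - 1579 = -360807/16 - 1579 = -386071/16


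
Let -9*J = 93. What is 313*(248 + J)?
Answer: 223169/3 ≈ 74390.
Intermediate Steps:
J = -31/3 (J = -⅑*93 = -31/3 ≈ -10.333)
313*(248 + J) = 313*(248 - 31/3) = 313*(713/3) = 223169/3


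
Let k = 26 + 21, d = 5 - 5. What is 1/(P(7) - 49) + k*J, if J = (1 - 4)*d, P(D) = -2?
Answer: -1/51 ≈ -0.019608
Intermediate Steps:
d = 0
k = 47
J = 0 (J = (1 - 4)*0 = -3*0 = 0)
1/(P(7) - 49) + k*J = 1/(-2 - 49) + 47*0 = 1/(-51) + 0 = -1/51 + 0 = -1/51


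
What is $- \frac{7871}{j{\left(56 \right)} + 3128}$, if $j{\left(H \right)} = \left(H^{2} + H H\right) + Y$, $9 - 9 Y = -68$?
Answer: $- \frac{4167}{4981} \approx -0.83658$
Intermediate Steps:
$Y = \frac{77}{9}$ ($Y = 1 - - \frac{68}{9} = 1 + \frac{68}{9} = \frac{77}{9} \approx 8.5556$)
$j{\left(H \right)} = \frac{77}{9} + 2 H^{2}$ ($j{\left(H \right)} = \left(H^{2} + H H\right) + \frac{77}{9} = \left(H^{2} + H^{2}\right) + \frac{77}{9} = 2 H^{2} + \frac{77}{9} = \frac{77}{9} + 2 H^{2}$)
$- \frac{7871}{j{\left(56 \right)} + 3128} = - \frac{7871}{\left(\frac{77}{9} + 2 \cdot 56^{2}\right) + 3128} = - \frac{7871}{\left(\frac{77}{9} + 2 \cdot 3136\right) + 3128} = - \frac{7871}{\left(\frac{77}{9} + 6272\right) + 3128} = - \frac{7871}{\frac{56525}{9} + 3128} = - \frac{7871}{\frac{84677}{9}} = \left(-7871\right) \frac{9}{84677} = - \frac{4167}{4981}$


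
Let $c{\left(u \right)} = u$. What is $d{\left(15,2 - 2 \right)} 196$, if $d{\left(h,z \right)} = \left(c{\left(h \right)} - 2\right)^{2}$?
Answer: $33124$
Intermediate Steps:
$d{\left(h,z \right)} = \left(-2 + h\right)^{2}$ ($d{\left(h,z \right)} = \left(h - 2\right)^{2} = \left(-2 + h\right)^{2}$)
$d{\left(15,2 - 2 \right)} 196 = \left(-2 + 15\right)^{2} \cdot 196 = 13^{2} \cdot 196 = 169 \cdot 196 = 33124$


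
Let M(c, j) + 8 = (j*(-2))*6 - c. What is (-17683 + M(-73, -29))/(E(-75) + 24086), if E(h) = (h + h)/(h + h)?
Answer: -17270/24087 ≈ -0.71698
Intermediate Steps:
E(h) = 1 (E(h) = (2*h)/((2*h)) = (2*h)*(1/(2*h)) = 1)
M(c, j) = -8 - c - 12*j (M(c, j) = -8 + ((j*(-2))*6 - c) = -8 + (-2*j*6 - c) = -8 + (-12*j - c) = -8 + (-c - 12*j) = -8 - c - 12*j)
(-17683 + M(-73, -29))/(E(-75) + 24086) = (-17683 + (-8 - 1*(-73) - 12*(-29)))/(1 + 24086) = (-17683 + (-8 + 73 + 348))/24087 = (-17683 + 413)*(1/24087) = -17270*1/24087 = -17270/24087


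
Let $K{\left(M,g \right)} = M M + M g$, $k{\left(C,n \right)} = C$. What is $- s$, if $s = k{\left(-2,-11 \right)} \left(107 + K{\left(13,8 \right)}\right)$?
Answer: $760$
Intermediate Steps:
$K{\left(M,g \right)} = M^{2} + M g$
$s = -760$ ($s = - 2 \left(107 + 13 \left(13 + 8\right)\right) = - 2 \left(107 + 13 \cdot 21\right) = - 2 \left(107 + 273\right) = \left(-2\right) 380 = -760$)
$- s = \left(-1\right) \left(-760\right) = 760$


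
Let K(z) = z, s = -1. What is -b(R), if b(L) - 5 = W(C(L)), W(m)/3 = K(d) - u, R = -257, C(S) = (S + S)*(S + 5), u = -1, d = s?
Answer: -5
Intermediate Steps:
d = -1
C(S) = 2*S*(5 + S) (C(S) = (2*S)*(5 + S) = 2*S*(5 + S))
W(m) = 0 (W(m) = 3*(-1 - 1*(-1)) = 3*(-1 + 1) = 3*0 = 0)
b(L) = 5 (b(L) = 5 + 0 = 5)
-b(R) = -1*5 = -5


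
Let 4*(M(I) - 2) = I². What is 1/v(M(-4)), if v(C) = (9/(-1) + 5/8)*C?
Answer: -4/201 ≈ -0.019901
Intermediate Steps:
M(I) = 2 + I²/4
v(C) = -67*C/8 (v(C) = (9*(-1) + 5*(⅛))*C = (-9 + 5/8)*C = -67*C/8)
1/v(M(-4)) = 1/(-67*(2 + (¼)*(-4)²)/8) = 1/(-67*(2 + (¼)*16)/8) = 1/(-67*(2 + 4)/8) = 1/(-67/8*6) = 1/(-201/4) = -4/201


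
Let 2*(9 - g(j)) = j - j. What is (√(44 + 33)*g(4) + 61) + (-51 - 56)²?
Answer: 11510 + 9*√77 ≈ 11589.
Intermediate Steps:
g(j) = 9 (g(j) = 9 - (j - j)/2 = 9 - ½*0 = 9 + 0 = 9)
(√(44 + 33)*g(4) + 61) + (-51 - 56)² = (√(44 + 33)*9 + 61) + (-51 - 56)² = (√77*9 + 61) + (-107)² = (9*√77 + 61) + 11449 = (61 + 9*√77) + 11449 = 11510 + 9*√77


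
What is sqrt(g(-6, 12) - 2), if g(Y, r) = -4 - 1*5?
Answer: I*sqrt(11) ≈ 3.3166*I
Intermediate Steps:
g(Y, r) = -9 (g(Y, r) = -4 - 5 = -9)
sqrt(g(-6, 12) - 2) = sqrt(-9 - 2) = sqrt(-11) = I*sqrt(11)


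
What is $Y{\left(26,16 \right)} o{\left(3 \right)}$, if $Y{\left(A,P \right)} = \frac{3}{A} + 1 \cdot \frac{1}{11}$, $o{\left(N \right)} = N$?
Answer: $\frac{177}{286} \approx 0.61888$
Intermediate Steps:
$Y{\left(A,P \right)} = \frac{1}{11} + \frac{3}{A}$ ($Y{\left(A,P \right)} = \frac{3}{A} + 1 \cdot \frac{1}{11} = \frac{3}{A} + \frac{1}{11} = \frac{1}{11} + \frac{3}{A}$)
$Y{\left(26,16 \right)} o{\left(3 \right)} = \frac{33 + 26}{11 \cdot 26} \cdot 3 = \frac{1}{11} \cdot \frac{1}{26} \cdot 59 \cdot 3 = \frac{59}{286} \cdot 3 = \frac{177}{286}$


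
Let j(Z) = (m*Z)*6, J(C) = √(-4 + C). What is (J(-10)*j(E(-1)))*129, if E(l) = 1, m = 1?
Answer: 774*I*√14 ≈ 2896.0*I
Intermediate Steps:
j(Z) = 6*Z (j(Z) = (1*Z)*6 = Z*6 = 6*Z)
(J(-10)*j(E(-1)))*129 = (√(-4 - 10)*(6*1))*129 = (√(-14)*6)*129 = ((I*√14)*6)*129 = (6*I*√14)*129 = 774*I*√14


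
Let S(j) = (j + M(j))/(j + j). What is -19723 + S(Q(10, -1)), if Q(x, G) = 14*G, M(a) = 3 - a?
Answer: -552247/28 ≈ -19723.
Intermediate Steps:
S(j) = 3/(2*j) (S(j) = (j + (3 - j))/(j + j) = 3/((2*j)) = 3*(1/(2*j)) = 3/(2*j))
-19723 + S(Q(10, -1)) = -19723 + 3/(2*((14*(-1)))) = -19723 + (3/2)/(-14) = -19723 + (3/2)*(-1/14) = -19723 - 3/28 = -552247/28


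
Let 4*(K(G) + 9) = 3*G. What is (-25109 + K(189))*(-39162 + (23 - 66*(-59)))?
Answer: 3521151725/4 ≈ 8.8029e+8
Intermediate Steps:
K(G) = -9 + 3*G/4 (K(G) = -9 + (3*G)/4 = -9 + 3*G/4)
(-25109 + K(189))*(-39162 + (23 - 66*(-59))) = (-25109 + (-9 + (¾)*189))*(-39162 + (23 - 66*(-59))) = (-25109 + (-9 + 567/4))*(-39162 + (23 + 3894)) = (-25109 + 531/4)*(-39162 + 3917) = -99905/4*(-35245) = 3521151725/4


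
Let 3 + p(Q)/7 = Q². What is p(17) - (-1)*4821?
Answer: 6823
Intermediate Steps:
p(Q) = -21 + 7*Q²
p(17) - (-1)*4821 = (-21 + 7*17²) - (-1)*4821 = (-21 + 7*289) - 1*(-4821) = (-21 + 2023) + 4821 = 2002 + 4821 = 6823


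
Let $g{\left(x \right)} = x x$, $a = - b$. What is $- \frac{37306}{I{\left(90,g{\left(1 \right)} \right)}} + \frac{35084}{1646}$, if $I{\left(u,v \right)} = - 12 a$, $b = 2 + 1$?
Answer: $- \frac{15035663}{14814} \approx -1015.0$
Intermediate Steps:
$b = 3$
$a = -3$ ($a = \left(-1\right) 3 = -3$)
$g{\left(x \right)} = x^{2}$
$I{\left(u,v \right)} = 36$ ($I{\left(u,v \right)} = \left(-12\right) \left(-3\right) = 36$)
$- \frac{37306}{I{\left(90,g{\left(1 \right)} \right)}} + \frac{35084}{1646} = - \frac{37306}{36} + \frac{35084}{1646} = \left(-37306\right) \frac{1}{36} + 35084 \cdot \frac{1}{1646} = - \frac{18653}{18} + \frac{17542}{823} = - \frac{15035663}{14814}$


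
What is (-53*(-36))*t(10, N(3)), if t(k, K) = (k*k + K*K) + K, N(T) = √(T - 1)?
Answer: 194616 + 1908*√2 ≈ 1.9731e+5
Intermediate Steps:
N(T) = √(-1 + T)
t(k, K) = K + K² + k² (t(k, K) = (k² + K²) + K = (K² + k²) + K = K + K² + k²)
(-53*(-36))*t(10, N(3)) = (-53*(-36))*(√(-1 + 3) + (√(-1 + 3))² + 10²) = 1908*(√2 + (√2)² + 100) = 1908*(√2 + 2 + 100) = 1908*(102 + √2) = 194616 + 1908*√2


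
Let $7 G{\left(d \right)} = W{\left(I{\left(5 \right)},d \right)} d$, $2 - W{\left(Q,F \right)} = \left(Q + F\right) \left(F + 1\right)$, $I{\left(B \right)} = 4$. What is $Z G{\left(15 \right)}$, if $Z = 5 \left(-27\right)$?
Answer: $\frac{611550}{7} \approx 87364.0$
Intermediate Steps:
$Z = -135$
$W{\left(Q,F \right)} = 2 - \left(1 + F\right) \left(F + Q\right)$ ($W{\left(Q,F \right)} = 2 - \left(Q + F\right) \left(F + 1\right) = 2 - \left(F + Q\right) \left(1 + F\right) = 2 - \left(1 + F\right) \left(F + Q\right)$)
$G{\left(d \right)} = \frac{d \left(-2 - d^{2} - 5 d\right)}{7}$ ($G{\left(d \right)} = \frac{\left(2 - d - 4 - d^{2} - d 4\right) d}{7} = \frac{\left(2 - d - 4 - d^{2} - 4 d\right) d}{7} = \frac{\left(-2 - d^{2} - 5 d\right) d}{7} = \frac{d \left(-2 - d^{2} - 5 d\right)}{7}$)
$Z G{\left(15 \right)} = - 135 \left(\left(- \frac{1}{7}\right) 15 \left(2 + 15^{2} + 5 \cdot 15\right)\right) = - 135 \left(\left(- \frac{1}{7}\right) 15 \left(2 + 225 + 75\right)\right) = - 135 \left(\left(- \frac{1}{7}\right) 15 \cdot 302\right) = \left(-135\right) \left(- \frac{4530}{7}\right) = \frac{611550}{7}$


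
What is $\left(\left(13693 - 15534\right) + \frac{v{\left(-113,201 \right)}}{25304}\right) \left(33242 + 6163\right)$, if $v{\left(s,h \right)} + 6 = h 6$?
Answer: $- \frac{229452674865}{3163} \approx -7.2543 \cdot 10^{7}$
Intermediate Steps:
$v{\left(s,h \right)} = -6 + 6 h$ ($v{\left(s,h \right)} = -6 + h 6 = -6 + 6 h$)
$\left(\left(13693 - 15534\right) + \frac{v{\left(-113,201 \right)}}{25304}\right) \left(33242 + 6163\right) = \left(\left(13693 - 15534\right) + \frac{-6 + 6 \cdot 201}{25304}\right) \left(33242 + 6163\right) = \left(-1841 + \left(-6 + 1206\right) \frac{1}{25304}\right) 39405 = \left(-1841 + 1200 \cdot \frac{1}{25304}\right) 39405 = \left(-1841 + \frac{150}{3163}\right) 39405 = \left(- \frac{5822933}{3163}\right) 39405 = - \frac{229452674865}{3163}$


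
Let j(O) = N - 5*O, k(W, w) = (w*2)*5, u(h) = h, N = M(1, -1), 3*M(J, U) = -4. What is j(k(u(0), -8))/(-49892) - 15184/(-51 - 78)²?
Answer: -191048585/207563193 ≈ -0.92044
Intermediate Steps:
M(J, U) = -4/3 (M(J, U) = (⅓)*(-4) = -4/3)
N = -4/3 ≈ -1.3333
k(W, w) = 10*w (k(W, w) = (2*w)*5 = 10*w)
j(O) = -4/3 - 5*O
j(k(u(0), -8))/(-49892) - 15184/(-51 - 78)² = (-4/3 - 50*(-8))/(-49892) - 15184/(-51 - 78)² = (-4/3 - 5*(-80))*(-1/49892) - 15184/((-129)²) = (-4/3 + 400)*(-1/49892) - 15184/16641 = (1196/3)*(-1/49892) - 15184*1/16641 = -299/37419 - 15184/16641 = -191048585/207563193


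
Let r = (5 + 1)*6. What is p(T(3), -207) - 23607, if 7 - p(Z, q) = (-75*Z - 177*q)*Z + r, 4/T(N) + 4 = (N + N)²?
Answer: -1805741/64 ≈ -28215.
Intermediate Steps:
r = 36 (r = 6*6 = 36)
T(N) = 4/(-4 + 4*N²) (T(N) = 4/(-4 + (N + N)²) = 4/(-4 + (2*N)²) = 4/(-4 + 4*N²))
p(Z, q) = -29 - Z*(-177*q - 75*Z) (p(Z, q) = 7 - ((-75*Z - 177*q)*Z + 36) = 7 - ((-177*q - 75*Z)*Z + 36) = 7 - (Z*(-177*q - 75*Z) + 36) = 7 - (36 + Z*(-177*q - 75*Z)) = 7 + (-36 - Z*(-177*q - 75*Z)) = -29 - Z*(-177*q - 75*Z))
p(T(3), -207) - 23607 = (-29 + 75*(1/(-1 + 3²))² + 177*(-207)/(-1 + 3²)) - 23607 = (-29 + 75*(1/(-1 + 9))² + 177*(-207)/(-1 + 9)) - 23607 = (-29 + 75*(1/8)² + 177*(-207)/8) - 23607 = (-29 + 75*(⅛)² + 177*(⅛)*(-207)) - 23607 = (-29 + 75*(1/64) - 36639/8) - 23607 = (-29 + 75/64 - 36639/8) - 23607 = -294893/64 - 23607 = -1805741/64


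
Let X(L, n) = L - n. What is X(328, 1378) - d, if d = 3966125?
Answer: -3967175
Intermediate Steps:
X(328, 1378) - d = (328 - 1*1378) - 1*3966125 = (328 - 1378) - 3966125 = -1050 - 3966125 = -3967175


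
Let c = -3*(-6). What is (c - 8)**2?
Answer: 100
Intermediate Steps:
c = 18
(c - 8)**2 = (18 - 8)**2 = 10**2 = 100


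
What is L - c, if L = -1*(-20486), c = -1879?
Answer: 22365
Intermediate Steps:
L = 20486
L - c = 20486 - 1*(-1879) = 20486 + 1879 = 22365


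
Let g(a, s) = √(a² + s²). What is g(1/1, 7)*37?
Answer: 185*√2 ≈ 261.63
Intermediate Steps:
g(1/1, 7)*37 = √((1/1)² + 7²)*37 = √(1² + 49)*37 = √(1 + 49)*37 = √50*37 = (5*√2)*37 = 185*√2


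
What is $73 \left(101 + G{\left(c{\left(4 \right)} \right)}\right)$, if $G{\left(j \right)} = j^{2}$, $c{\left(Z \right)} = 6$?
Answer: $10001$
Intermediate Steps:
$73 \left(101 + G{\left(c{\left(4 \right)} \right)}\right) = 73 \left(101 + 6^{2}\right) = 73 \left(101 + 36\right) = 73 \cdot 137 = 10001$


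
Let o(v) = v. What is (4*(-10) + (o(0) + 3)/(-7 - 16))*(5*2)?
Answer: -9230/23 ≈ -401.30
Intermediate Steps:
(4*(-10) + (o(0) + 3)/(-7 - 16))*(5*2) = (4*(-10) + (0 + 3)/(-7 - 16))*(5*2) = (-40 + 3/(-23))*10 = (-40 + 3*(-1/23))*10 = (-40 - 3/23)*10 = -923/23*10 = -9230/23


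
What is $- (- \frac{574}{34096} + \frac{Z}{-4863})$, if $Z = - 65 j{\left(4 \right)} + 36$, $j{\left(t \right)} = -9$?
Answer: $\frac{3994163}{27634808} \approx 0.14453$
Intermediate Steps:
$Z = 621$ ($Z = \left(-65\right) \left(-9\right) + 36 = 585 + 36 = 621$)
$- (- \frac{574}{34096} + \frac{Z}{-4863}) = - (- \frac{574}{34096} + \frac{621}{-4863}) = - (\left(-574\right) \frac{1}{34096} + 621 \left(- \frac{1}{4863}\right)) = - (- \frac{287}{17048} - \frac{207}{1621}) = \left(-1\right) \left(- \frac{3994163}{27634808}\right) = \frac{3994163}{27634808}$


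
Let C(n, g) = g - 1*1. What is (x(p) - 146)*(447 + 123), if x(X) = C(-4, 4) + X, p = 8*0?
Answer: -81510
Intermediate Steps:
C(n, g) = -1 + g (C(n, g) = g - 1 = -1 + g)
p = 0
x(X) = 3 + X (x(X) = (-1 + 4) + X = 3 + X)
(x(p) - 146)*(447 + 123) = ((3 + 0) - 146)*(447 + 123) = (3 - 146)*570 = -143*570 = -81510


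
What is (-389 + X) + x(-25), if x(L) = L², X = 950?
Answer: 1186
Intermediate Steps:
(-389 + X) + x(-25) = (-389 + 950) + (-25)² = 561 + 625 = 1186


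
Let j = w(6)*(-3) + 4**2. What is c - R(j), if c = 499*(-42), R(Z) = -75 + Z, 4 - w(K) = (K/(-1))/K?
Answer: -20884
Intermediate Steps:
w(K) = 5 (w(K) = 4 - K/(-1)/K = 4 - K*(-1)/K = 4 - (-K)/K = 4 - 1*(-1) = 4 + 1 = 5)
j = 1 (j = 5*(-3) + 4**2 = -15 + 16 = 1)
c = -20958
c - R(j) = -20958 - (-75 + 1) = -20958 - 1*(-74) = -20958 + 74 = -20884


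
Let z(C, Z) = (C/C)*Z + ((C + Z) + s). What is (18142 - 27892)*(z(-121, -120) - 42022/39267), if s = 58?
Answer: 38804749750/13089 ≈ 2.9647e+6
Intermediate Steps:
z(C, Z) = 58 + C + 2*Z (z(C, Z) = (C/C)*Z + ((C + Z) + 58) = 1*Z + (58 + C + Z) = Z + (58 + C + Z) = 58 + C + 2*Z)
(18142 - 27892)*(z(-121, -120) - 42022/39267) = (18142 - 27892)*((58 - 121 + 2*(-120)) - 42022/39267) = -9750*((58 - 121 - 240) - 42022*1/39267) = -9750*(-303 - 42022/39267) = -9750*(-11939923/39267) = 38804749750/13089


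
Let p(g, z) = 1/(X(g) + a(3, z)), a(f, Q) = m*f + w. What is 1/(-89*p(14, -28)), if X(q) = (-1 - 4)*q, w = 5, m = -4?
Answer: 77/89 ≈ 0.86517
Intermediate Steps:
X(q) = -5*q
a(f, Q) = 5 - 4*f (a(f, Q) = -4*f + 5 = 5 - 4*f)
p(g, z) = 1/(-7 - 5*g) (p(g, z) = 1/(-5*g + (5 - 4*3)) = 1/(-5*g + (5 - 12)) = 1/(-5*g - 7) = 1/(-7 - 5*g))
1/(-89*p(14, -28)) = 1/(-(-89)/(7 + 5*14)) = 1/(-(-89)/(7 + 70)) = 1/(-(-89)/77) = 1/(-89*(-1/77)) = 1/(89/77) = 77/89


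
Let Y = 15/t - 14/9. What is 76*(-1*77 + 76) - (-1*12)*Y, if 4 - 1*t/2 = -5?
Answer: -254/3 ≈ -84.667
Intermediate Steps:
t = 18 (t = 8 - 2*(-5) = 8 + 10 = 18)
Y = -13/18 (Y = 15/18 - 14/9 = 15*(1/18) - 14*⅑ = ⅚ - 14/9 = -13/18 ≈ -0.72222)
76*(-1*77 + 76) - (-1*12)*Y = 76*(-1*77 + 76) - (-1*12)*(-13)/18 = 76*(-77 + 76) - (-12)*(-13)/18 = 76*(-1) - 1*26/3 = -76 - 26/3 = -254/3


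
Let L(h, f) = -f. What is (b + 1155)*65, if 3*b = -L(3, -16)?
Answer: 224185/3 ≈ 74728.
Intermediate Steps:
b = -16/3 (b = (-(-1)*(-16))/3 = (-1*16)/3 = (1/3)*(-16) = -16/3 ≈ -5.3333)
(b + 1155)*65 = (-16/3 + 1155)*65 = (3449/3)*65 = 224185/3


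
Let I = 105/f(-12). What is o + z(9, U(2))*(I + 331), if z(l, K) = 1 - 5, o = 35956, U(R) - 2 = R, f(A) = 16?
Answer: 138423/4 ≈ 34606.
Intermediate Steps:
U(R) = 2 + R
z(l, K) = -4
I = 105/16 ≈ 6.5625
o + z(9, U(2))*(I + 331) = 35956 - 4*(105/16 + 331) = 35956 - 4*5401/16 = 35956 - 5401/4 = 138423/4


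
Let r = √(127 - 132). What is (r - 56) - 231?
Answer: -287 + I*√5 ≈ -287.0 + 2.2361*I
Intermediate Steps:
r = I*√5 (r = √(-5) = I*√5 ≈ 2.2361*I)
(r - 56) - 231 = (I*√5 - 56) - 231 = (-56 + I*√5) - 231 = -287 + I*√5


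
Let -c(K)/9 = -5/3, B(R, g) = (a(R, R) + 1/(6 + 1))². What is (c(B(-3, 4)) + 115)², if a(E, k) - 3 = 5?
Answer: 16900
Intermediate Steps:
a(E, k) = 8 (a(E, k) = 3 + 5 = 8)
B(R, g) = 3249/49 (B(R, g) = (8 + 1/(6 + 1))² = (8 + 1/7)² = (8 + ⅐)² = (57/7)² = 3249/49)
c(K) = 15 (c(K) = -9*(-5)/3 = -3*(-5) = -9*(-5/3) = 15)
(c(B(-3, 4)) + 115)² = (15 + 115)² = 130² = 16900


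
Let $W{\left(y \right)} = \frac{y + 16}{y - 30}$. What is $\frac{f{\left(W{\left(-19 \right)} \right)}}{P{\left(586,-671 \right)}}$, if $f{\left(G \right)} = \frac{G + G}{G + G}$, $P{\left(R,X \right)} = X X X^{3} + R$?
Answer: $- \frac{1}{136023078871765} \approx -7.3517 \cdot 10^{-15}$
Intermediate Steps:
$P{\left(R,X \right)} = R + X^{5}$ ($P{\left(R,X \right)} = X^{2} X^{3} + R = X^{5} + R = R + X^{5}$)
$W{\left(y \right)} = \frac{16 + y}{-30 + y}$
$f{\left(G \right)} = 1$ ($f{\left(G \right)} = \frac{2 G}{2 G} = 2 G \frac{1}{2 G} = 1$)
$\frac{f{\left(W{\left(-19 \right)} \right)}}{P{\left(586,-671 \right)}} = 1 \frac{1}{586 + \left(-671\right)^{5}} = 1 \frac{1}{586 - 136023078872351} = 1 \frac{1}{-136023078871765} = 1 \left(- \frac{1}{136023078871765}\right) = - \frac{1}{136023078871765}$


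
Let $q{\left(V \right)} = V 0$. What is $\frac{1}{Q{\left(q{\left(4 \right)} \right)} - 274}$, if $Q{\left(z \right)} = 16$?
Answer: $- \frac{1}{258} \approx -0.003876$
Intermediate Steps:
$q{\left(V \right)} = 0$
$\frac{1}{Q{\left(q{\left(4 \right)} \right)} - 274} = \frac{1}{16 - 274} = \frac{1}{-258} = - \frac{1}{258}$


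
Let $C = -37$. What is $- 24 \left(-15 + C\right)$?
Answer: $1248$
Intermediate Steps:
$- 24 \left(-15 + C\right) = - 24 \left(-15 - 37\right) = \left(-24\right) \left(-52\right) = 1248$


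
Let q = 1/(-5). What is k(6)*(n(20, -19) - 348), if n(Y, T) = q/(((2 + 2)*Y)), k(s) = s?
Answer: -417603/200 ≈ -2088.0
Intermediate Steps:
q = -⅕ (q = 1*(-⅕) = -⅕ ≈ -0.20000)
n(Y, T) = -1/(20*Y) (n(Y, T) = -1/(Y*(2 + 2))/5 = -1/(4*Y)/5 = -1/(20*Y))
k(6)*(n(20, -19) - 348) = 6*(-1/20/20 - 348) = 6*(-1/20*1/20 - 348) = 6*(-1/400 - 348) = 6*(-139201/400) = -417603/200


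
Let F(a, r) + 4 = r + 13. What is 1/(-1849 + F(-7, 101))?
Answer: -1/1739 ≈ -0.00057504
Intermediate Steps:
F(a, r) = 9 + r (F(a, r) = -4 + (r + 13) = -4 + (13 + r) = 9 + r)
1/(-1849 + F(-7, 101)) = 1/(-1849 + (9 + 101)) = 1/(-1849 + 110) = 1/(-1739) = -1/1739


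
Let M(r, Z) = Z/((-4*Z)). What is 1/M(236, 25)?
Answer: -4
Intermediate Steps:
M(r, Z) = -1/4 (M(r, Z) = Z*(-1/(4*Z)) = -1/4)
1/M(236, 25) = 1/(-1/4) = -4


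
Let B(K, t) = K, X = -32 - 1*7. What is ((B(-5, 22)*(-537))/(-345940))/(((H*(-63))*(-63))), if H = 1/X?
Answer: 2327/30511908 ≈ 7.6265e-5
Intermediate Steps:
X = -39 (X = -32 - 7 = -39)
H = -1/39 (H = 1/(-39) = -1/39 ≈ -0.025641)
((B(-5, 22)*(-537))/(-345940))/(((H*(-63))*(-63))) = (-5*(-537)/(-345940))/((-1/39*(-63)*(-63))) = (2685*(-1/345940))/(((21/13)*(-63))) = -537/(69188*(-1323/13)) = -537/69188*(-13/1323) = 2327/30511908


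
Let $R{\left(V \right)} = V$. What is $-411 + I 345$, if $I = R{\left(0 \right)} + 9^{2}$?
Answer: $27534$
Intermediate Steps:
$I = 81$ ($I = 0 + 9^{2} = 0 + 81 = 81$)
$-411 + I 345 = -411 + 81 \cdot 345 = -411 + 27945 = 27534$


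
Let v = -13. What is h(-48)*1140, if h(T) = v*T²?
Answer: -34145280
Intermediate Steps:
h(T) = -13*T²
h(-48)*1140 = -13*(-48)²*1140 = -13*2304*1140 = -29952*1140 = -34145280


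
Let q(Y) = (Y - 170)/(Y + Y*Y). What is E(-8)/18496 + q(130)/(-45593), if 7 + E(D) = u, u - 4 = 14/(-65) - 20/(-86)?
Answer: -49778351611/308765731626560 ≈ -0.00016122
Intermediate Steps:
u = 11228/2795 (u = 4 + (14/(-65) - 20/(-86)) = 4 + (14*(-1/65) - 20*(-1/86)) = 4 + (-14/65 + 10/43) = 4 + 48/2795 = 11228/2795 ≈ 4.0172)
q(Y) = (-170 + Y)/(Y + Y²)
E(D) = -8337/2795 (E(D) = -7 + 11228/2795 = -8337/2795)
E(-8)/18496 + q(130)/(-45593) = -8337/2795/18496 + ((-170 + 130)/(130*(1 + 130)))/(-45593) = -8337/2795*1/18496 + ((1/130)*(-40)/131)*(-1/45593) = -8337/51696320 + ((1/130)*(1/131)*(-40))*(-1/45593) = -8337/51696320 - 4/1703*(-1/45593) = -8337/51696320 + 4/77644879 = -49778351611/308765731626560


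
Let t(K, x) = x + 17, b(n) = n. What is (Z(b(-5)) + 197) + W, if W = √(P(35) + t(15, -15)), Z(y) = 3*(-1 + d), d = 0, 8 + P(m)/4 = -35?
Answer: 194 + I*√170 ≈ 194.0 + 13.038*I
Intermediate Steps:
P(m) = -172 (P(m) = -32 + 4*(-35) = -32 - 140 = -172)
t(K, x) = 17 + x
Z(y) = -3 (Z(y) = 3*(-1 + 0) = 3*(-1) = -3)
W = I*√170 (W = √(-172 + (17 - 15)) = √(-172 + 2) = √(-170) = I*√170 ≈ 13.038*I)
(Z(b(-5)) + 197) + W = (-3 + 197) + I*√170 = 194 + I*√170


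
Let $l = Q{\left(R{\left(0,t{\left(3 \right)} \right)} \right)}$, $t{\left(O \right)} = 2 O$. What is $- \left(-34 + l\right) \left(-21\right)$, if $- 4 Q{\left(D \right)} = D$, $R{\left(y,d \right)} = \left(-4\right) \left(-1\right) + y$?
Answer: $-735$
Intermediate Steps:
$R{\left(y,d \right)} = 4 + y$
$Q{\left(D \right)} = - \frac{D}{4}$
$l = -1$ ($l = - \frac{4 + 0}{4} = \left(- \frac{1}{4}\right) 4 = -1$)
$- \left(-34 + l\right) \left(-21\right) = - \left(-34 - 1\right) \left(-21\right) = - \left(-35\right) \left(-21\right) = \left(-1\right) 735 = -735$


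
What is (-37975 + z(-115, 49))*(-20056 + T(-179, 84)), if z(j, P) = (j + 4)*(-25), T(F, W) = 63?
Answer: 703753600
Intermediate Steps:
z(j, P) = -100 - 25*j (z(j, P) = (4 + j)*(-25) = -100 - 25*j)
(-37975 + z(-115, 49))*(-20056 + T(-179, 84)) = (-37975 + (-100 - 25*(-115)))*(-20056 + 63) = (-37975 + (-100 + 2875))*(-19993) = (-37975 + 2775)*(-19993) = -35200*(-19993) = 703753600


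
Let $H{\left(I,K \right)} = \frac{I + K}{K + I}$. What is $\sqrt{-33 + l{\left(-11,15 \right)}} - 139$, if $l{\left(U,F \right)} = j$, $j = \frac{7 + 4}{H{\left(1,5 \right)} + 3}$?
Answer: $-139 + \frac{11 i}{2} \approx -139.0 + 5.5 i$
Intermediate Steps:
$H{\left(I,K \right)} = 1$ ($H{\left(I,K \right)} = \frac{I + K}{I + K} = 1$)
$j = \frac{11}{4}$ ($j = \frac{7 + 4}{1 + 3} = \frac{11}{4} \approx 2.75$)
$l{\left(U,F \right)} = \frac{11}{4}$
$\sqrt{-33 + l{\left(-11,15 \right)}} - 139 = \sqrt{-33 + \frac{11}{4}} - 139 = \sqrt{- \frac{121}{4}} - 139 = \frac{11 i}{2} - 139 = -139 + \frac{11 i}{2}$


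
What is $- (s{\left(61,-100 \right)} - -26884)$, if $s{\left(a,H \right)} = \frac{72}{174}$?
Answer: $- \frac{779648}{29} \approx -26884.0$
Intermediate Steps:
$s{\left(a,H \right)} = \frac{12}{29}$ ($s{\left(a,H \right)} = 72 \cdot \frac{1}{174} = \frac{12}{29}$)
$- (s{\left(61,-100 \right)} - -26884) = - (\frac{12}{29} - -26884) = - (\frac{12}{29} + 26884) = \left(-1\right) \frac{779648}{29} = - \frac{779648}{29}$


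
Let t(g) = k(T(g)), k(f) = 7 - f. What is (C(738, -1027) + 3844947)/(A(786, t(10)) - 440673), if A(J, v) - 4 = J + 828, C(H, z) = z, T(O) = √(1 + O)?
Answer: -768784/87811 ≈ -8.7550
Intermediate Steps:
t(g) = 7 - √(1 + g)
A(J, v) = 832 + J (A(J, v) = 4 + (J + 828) = 4 + (828 + J) = 832 + J)
(C(738, -1027) + 3844947)/(A(786, t(10)) - 440673) = (-1027 + 3844947)/((832 + 786) - 440673) = 3843920/(1618 - 440673) = 3843920/(-439055) = 3843920*(-1/439055) = -768784/87811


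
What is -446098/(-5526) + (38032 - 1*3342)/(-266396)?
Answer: 29661756467/368026074 ≈ 80.597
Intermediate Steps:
-446098/(-5526) + (38032 - 1*3342)/(-266396) = -446098*(-1/5526) + (38032 - 3342)*(-1/266396) = 223049/2763 + 34690*(-1/266396) = 223049/2763 - 17345/133198 = 29661756467/368026074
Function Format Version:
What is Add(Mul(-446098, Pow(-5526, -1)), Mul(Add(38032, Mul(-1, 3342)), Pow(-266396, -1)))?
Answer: Rational(29661756467, 368026074) ≈ 80.597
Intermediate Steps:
Add(Mul(-446098, Pow(-5526, -1)), Mul(Add(38032, Mul(-1, 3342)), Pow(-266396, -1))) = Add(Mul(-446098, Rational(-1, 5526)), Mul(Add(38032, -3342), Rational(-1, 266396))) = Add(Rational(223049, 2763), Mul(34690, Rational(-1, 266396))) = Add(Rational(223049, 2763), Rational(-17345, 133198)) = Rational(29661756467, 368026074)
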